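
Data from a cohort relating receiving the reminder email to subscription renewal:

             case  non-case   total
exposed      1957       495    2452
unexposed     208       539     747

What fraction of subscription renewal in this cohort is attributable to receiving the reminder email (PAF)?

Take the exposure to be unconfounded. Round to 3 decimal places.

PAF ≈ 0.589

p₁ = P(outcome | exposed) = 1957/2452 = 0.79812
p₀ = P(outcome | unexposed) = 208/747 = 0.27845
Exposure prevalence π = 2452/3199 = 0.76649; overall risk P(Y=1) = 0.67677.
Under exogeneity, PAF = [P(Y=1) − p₀]/P(Y=1).
PAF = (0.67677 − 0.27845) / 0.67677 ≈ 0.5886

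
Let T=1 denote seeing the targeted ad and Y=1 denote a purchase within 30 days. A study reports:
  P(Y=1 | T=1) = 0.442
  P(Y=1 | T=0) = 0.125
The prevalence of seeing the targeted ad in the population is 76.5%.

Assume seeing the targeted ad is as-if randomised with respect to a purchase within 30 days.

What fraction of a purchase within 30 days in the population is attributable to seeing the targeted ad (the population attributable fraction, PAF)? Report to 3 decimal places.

Let p₁ = 0.442, p₀ = 0.125.
Overall risk P(Y=1) = π·p₁ + (1−π)·p₀ = 0.765×0.442 + 0.235×0.125 = 0.3675.
Under exogeneity, PAF = [P(Y=1) − p₀] / P(Y=1).
PAF = (0.3675 − 0.125) / 0.3675 ≈ 0.6599

PAF ≈ 0.660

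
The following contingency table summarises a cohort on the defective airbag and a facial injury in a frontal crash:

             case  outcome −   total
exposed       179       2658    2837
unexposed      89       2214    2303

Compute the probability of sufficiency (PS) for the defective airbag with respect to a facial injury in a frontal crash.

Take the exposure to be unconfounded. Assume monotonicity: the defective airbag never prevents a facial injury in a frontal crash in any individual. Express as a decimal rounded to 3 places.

p₁ = P(outcome | exposed) = 179/2837 = 0.063095
p₀ = P(outcome | unexposed) = 89/2303 = 0.038645
Under exogeneity and monotonicity, PS = (p₁ − p₀) / (1 − p₀).
PS = (0.063095 − 0.038645) / (1 − 0.038645) = 0.02445 / 0.96135 ≈ 0.0254

PS ≈ 0.025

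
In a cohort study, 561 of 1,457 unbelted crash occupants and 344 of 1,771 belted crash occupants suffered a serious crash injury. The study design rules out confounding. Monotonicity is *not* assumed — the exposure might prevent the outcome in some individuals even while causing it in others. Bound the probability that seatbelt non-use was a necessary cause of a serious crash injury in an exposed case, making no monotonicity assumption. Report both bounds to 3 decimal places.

p₁ = P(outcome | exposed) = 561/1457 = 0.38504
p₀ = P(outcome | unexposed) = 344/1771 = 0.19424
Under exogeneity alone the bounds on PN are max{0,(p₁−p₀)/p₁} ≤ PN ≤ min{1,(1−p₀)/p₁}.
  lower = (p₁ − p₀)/p₁ = 0.1908 / 0.38504 ≈ 0.4955
  upper = min{1, (1 − p₀)/p₁} = 0.80576 / 0.38504 ≈ 2.0927 → capped at 1

0.496 ≤ PN ≤ 1.000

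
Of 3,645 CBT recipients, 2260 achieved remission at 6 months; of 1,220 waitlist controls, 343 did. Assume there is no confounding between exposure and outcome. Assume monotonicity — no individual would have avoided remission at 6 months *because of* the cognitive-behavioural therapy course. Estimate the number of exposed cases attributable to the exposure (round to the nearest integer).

p₁ = P(outcome | exposed) = 2260/3645 = 0.62003
p₀ = P(outcome | unexposed) = 343/1220 = 0.28115
PN = (p₁ − p₀)/p₁ = (0.62003 − 0.28115) / 0.62003 ≈ 0.54656.
Attributable cases ≈ PN × (exposed cases) = 0.54656 × 2260 ≈ 1235.22.

about 1235 cases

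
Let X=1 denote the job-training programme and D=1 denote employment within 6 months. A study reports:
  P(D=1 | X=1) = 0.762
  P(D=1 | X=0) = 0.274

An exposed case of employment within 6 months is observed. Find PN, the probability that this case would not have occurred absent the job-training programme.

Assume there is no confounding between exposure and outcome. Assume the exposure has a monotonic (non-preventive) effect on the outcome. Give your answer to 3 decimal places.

Let p₁ = 0.762, p₀ = 0.274.
Under exogeneity and monotonicity, PN = (p₁ − p₀) / p₁.
PN = (0.762 − 0.274) / 0.762 = 0.488 / 0.762 ≈ 0.6404

PN ≈ 0.640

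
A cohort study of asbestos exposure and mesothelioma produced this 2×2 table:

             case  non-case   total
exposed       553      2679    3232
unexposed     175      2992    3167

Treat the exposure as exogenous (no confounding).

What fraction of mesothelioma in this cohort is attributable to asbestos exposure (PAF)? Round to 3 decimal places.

PAF ≈ 0.514

p₁ = P(outcome | exposed) = 553/3232 = 0.1711
p₀ = P(outcome | unexposed) = 175/3167 = 0.055257
Exposure prevalence π = 3232/6399 = 0.50508; overall risk P(Y=1) = 0.11377.
Under exogeneity, PAF = [P(Y=1) − p₀]/P(Y=1).
PAF = (0.11377 − 0.055257) / 0.11377 ≈ 0.5143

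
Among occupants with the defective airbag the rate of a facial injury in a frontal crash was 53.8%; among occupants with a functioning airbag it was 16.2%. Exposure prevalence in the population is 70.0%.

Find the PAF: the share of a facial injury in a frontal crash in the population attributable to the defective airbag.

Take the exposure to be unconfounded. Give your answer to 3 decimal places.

PAF ≈ 0.619

p₁ = 0.538, p₀ = 0.162.
Overall risk P(Y=1) = π·p₁ + (1−π)·p₀ = 0.7×0.538 + 0.3×0.162 = 0.4252.
Under exogeneity, PAF = [P(Y=1) − p₀] / P(Y=1).
PAF = (0.4252 − 0.162) / 0.4252 ≈ 0.6190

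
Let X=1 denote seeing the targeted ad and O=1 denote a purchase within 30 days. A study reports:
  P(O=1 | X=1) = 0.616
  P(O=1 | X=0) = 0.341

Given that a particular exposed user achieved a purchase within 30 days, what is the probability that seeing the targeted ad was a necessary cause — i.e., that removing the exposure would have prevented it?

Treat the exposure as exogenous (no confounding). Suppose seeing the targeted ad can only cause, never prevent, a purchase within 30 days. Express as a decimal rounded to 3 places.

PN ≈ 0.446

Let p₁ = 0.616, p₀ = 0.341.
Under exogeneity and monotonicity, PN = (p₁ − p₀) / p₁.
PN = (0.616 − 0.341) / 0.616 = 0.275 / 0.616 ≈ 0.4464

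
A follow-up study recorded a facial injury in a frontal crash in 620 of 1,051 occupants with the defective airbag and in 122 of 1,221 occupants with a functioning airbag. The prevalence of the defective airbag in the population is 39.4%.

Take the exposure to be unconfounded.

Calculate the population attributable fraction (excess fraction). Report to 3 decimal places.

p₁ = P(outcome | exposed) = 620/1051 = 0.58991
p₀ = P(outcome | unexposed) = 122/1221 = 0.099918
Overall risk P(Y=1) = π·p₁ + (1−π)·p₀ = 0.394×0.58991 + 0.606×0.099918 = 0.29298.
Under exogeneity, PAF = [P(Y=1) − p₀] / P(Y=1).
PAF = (0.29298 − 0.099918) / 0.29298 ≈ 0.6590

PAF ≈ 0.659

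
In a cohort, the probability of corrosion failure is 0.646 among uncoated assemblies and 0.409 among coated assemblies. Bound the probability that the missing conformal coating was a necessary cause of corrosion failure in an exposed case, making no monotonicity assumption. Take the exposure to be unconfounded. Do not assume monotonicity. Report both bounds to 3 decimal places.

Let p₁ = 0.646, p₀ = 0.409.
Under exogeneity alone the bounds on PN are max{0,(p₁−p₀)/p₁} ≤ PN ≤ min{1,(1−p₀)/p₁}.
  lower = (p₁ − p₀)/p₁ = 0.237 / 0.646 ≈ 0.3669
  upper = min{1, (1 − p₀)/p₁} = 0.591 / 0.646 ≈ 0.9149

0.367 ≤ PN ≤ 0.915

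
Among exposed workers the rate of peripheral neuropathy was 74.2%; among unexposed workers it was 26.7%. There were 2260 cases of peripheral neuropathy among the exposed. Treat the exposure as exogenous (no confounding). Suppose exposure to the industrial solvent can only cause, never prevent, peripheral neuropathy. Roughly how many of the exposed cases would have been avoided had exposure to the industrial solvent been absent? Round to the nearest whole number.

p₁ = 0.742, p₀ = 0.267.
PN = (p₁ − p₀)/p₁ = (0.742 − 0.267) / 0.742 ≈ 0.64016.
Attributable cases ≈ PN × (exposed cases) = 0.64016 × 2260 ≈ 1446.77.

about 1447 cases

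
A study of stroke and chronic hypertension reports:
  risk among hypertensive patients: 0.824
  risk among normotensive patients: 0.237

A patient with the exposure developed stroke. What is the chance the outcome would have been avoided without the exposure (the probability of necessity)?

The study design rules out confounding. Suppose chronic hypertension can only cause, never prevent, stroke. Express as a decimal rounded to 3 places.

Let p₁ = 0.824, p₀ = 0.237.
Under exogeneity and monotonicity, PN = (p₁ − p₀) / p₁.
PN = (0.824 − 0.237) / 0.824 = 0.587 / 0.824 ≈ 0.7124

PN ≈ 0.712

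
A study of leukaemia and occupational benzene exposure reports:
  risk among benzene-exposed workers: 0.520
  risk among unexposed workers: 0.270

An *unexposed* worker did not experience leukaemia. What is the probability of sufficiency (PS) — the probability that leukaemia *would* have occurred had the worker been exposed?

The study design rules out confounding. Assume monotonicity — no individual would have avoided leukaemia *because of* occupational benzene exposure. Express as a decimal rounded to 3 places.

Let p₁ = 0.52, p₀ = 0.27.
Under exogeneity and monotonicity, PS = (p₁ − p₀) / (1 − p₀).
PS = (0.52 − 0.27) / (1 − 0.27) = 0.25 / 0.73 ≈ 0.3425

PS ≈ 0.342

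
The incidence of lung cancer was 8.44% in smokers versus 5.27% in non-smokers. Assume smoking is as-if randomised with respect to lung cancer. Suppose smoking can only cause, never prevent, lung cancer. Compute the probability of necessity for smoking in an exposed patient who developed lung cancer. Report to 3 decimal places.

PN ≈ 0.376

p₁ = 0.0844, p₀ = 0.0527.
Under exogeneity and monotonicity, PN = (p₁ − p₀) / p₁.
PN = (0.0844 − 0.0527) / 0.0844 = 0.0317 / 0.0844 ≈ 0.3756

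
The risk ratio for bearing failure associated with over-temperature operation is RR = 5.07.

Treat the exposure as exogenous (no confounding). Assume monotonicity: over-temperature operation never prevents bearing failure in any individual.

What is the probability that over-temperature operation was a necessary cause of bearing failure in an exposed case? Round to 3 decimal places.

PN ≈ 0.803

Under exogeneity and monotonicity, PN = (RR − 1) / RR = 1 − 1/RR.
PN = (5.07 − 1) / 5.07 = 4.07 / 5.07 ≈ 0.8028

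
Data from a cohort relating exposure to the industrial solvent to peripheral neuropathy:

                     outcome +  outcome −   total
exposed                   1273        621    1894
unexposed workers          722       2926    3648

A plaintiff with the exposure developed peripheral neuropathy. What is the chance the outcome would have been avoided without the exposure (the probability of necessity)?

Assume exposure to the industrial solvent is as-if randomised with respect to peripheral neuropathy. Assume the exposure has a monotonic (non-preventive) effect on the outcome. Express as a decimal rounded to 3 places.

p₁ = P(outcome | exposed) = 1273/1894 = 0.67212
p₀ = P(outcome | unexposed) = 722/3648 = 0.19792
Under exogeneity and monotonicity, PN = (p₁ − p₀)/p₁.
PN = (0.67212 − 0.19792) / 0.67212 ≈ 0.7055

PN ≈ 0.706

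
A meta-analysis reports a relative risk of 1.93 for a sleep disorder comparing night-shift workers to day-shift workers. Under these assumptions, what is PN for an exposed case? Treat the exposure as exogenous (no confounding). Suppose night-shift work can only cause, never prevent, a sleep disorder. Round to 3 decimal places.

Under exogeneity and monotonicity, PN = (RR − 1) / RR = 1 − 1/RR.
PN = (1.93 − 1) / 1.93 = 0.93 / 1.93 ≈ 0.4819

PN ≈ 0.482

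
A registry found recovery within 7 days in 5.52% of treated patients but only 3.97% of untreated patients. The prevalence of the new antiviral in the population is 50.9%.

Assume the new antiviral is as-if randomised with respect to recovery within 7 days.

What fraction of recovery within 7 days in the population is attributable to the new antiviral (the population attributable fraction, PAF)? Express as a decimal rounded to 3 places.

p₁ = 0.0552, p₀ = 0.0397.
Overall risk P(Y=1) = π·p₁ + (1−π)·p₀ = 0.509×0.0552 + 0.491×0.0397 = 0.047589.
Under exogeneity, PAF = [P(Y=1) − p₀] / P(Y=1).
PAF = (0.047589 − 0.0397) / 0.047589 ≈ 0.1658

PAF ≈ 0.166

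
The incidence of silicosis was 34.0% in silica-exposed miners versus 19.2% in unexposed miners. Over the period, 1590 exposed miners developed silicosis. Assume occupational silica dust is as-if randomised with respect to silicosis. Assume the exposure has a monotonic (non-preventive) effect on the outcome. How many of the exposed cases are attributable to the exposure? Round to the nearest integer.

about 692 cases

p₁ = 0.34, p₀ = 0.192.
PN = (p₁ − p₀)/p₁ = (0.34 − 0.192) / 0.34 ≈ 0.43529.
Attributable cases ≈ PN × (exposed cases) = 0.43529 × 1590 ≈ 692.12.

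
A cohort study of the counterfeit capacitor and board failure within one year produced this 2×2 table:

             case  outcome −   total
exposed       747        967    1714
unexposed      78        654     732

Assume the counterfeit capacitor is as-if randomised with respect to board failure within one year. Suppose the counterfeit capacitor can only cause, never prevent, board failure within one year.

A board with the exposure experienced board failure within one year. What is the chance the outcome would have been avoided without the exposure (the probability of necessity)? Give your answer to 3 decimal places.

p₁ = P(outcome | exposed) = 747/1714 = 0.43582
p₀ = P(outcome | unexposed) = 78/732 = 0.10656
Under exogeneity and monotonicity, PN = (p₁ − p₀) / p₁.
PN = (0.43582 − 0.10656) / 0.43582 = 0.32927 / 0.43582 ≈ 0.7555

PN ≈ 0.756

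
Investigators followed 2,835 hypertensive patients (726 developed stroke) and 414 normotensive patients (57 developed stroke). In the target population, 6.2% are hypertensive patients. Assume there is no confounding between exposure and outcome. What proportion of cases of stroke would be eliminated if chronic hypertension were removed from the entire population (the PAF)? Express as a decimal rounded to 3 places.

p₁ = P(outcome | exposed) = 726/2835 = 0.25608
p₀ = P(outcome | unexposed) = 57/414 = 0.13768
Overall risk P(Y=1) = π·p₁ + (1−π)·p₀ = 0.062×0.25608 + 0.938×0.13768 = 0.14502.
Under exogeneity, PAF = [P(Y=1) − p₀] / P(Y=1).
PAF = (0.14502 − 0.13768) / 0.14502 ≈ 0.0506

PAF ≈ 0.051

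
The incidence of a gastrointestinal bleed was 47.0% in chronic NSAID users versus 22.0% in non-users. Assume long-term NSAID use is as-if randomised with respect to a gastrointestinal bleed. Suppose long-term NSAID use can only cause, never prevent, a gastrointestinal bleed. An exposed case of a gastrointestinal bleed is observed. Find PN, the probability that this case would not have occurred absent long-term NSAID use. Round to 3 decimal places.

p₁ = 0.47, p₀ = 0.22.
Under exogeneity and monotonicity, PN = (p₁ − p₀) / p₁.
PN = (0.47 − 0.22) / 0.47 = 0.25 / 0.47 ≈ 0.5319

PN ≈ 0.532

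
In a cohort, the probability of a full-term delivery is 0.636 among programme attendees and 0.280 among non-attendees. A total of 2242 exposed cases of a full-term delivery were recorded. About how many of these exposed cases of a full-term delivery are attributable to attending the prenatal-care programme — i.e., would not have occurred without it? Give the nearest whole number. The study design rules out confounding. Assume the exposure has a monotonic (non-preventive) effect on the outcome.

Let p₁ = 0.636, p₀ = 0.28.
PN = (p₁ − p₀)/p₁ = (0.636 − 0.28) / 0.636 ≈ 0.55975.
Attributable cases ≈ PN × (exposed cases) = 0.55975 × 2242 ≈ 1254.96.

about 1255 cases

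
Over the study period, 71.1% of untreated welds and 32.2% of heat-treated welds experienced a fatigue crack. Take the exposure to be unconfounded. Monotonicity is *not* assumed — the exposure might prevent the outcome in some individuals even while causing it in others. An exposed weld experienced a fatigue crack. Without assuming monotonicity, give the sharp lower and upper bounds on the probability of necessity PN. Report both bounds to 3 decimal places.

p₁ = 0.711, p₀ = 0.322.
Under exogeneity alone the bounds on PN are max{0,(p₁−p₀)/p₁} ≤ PN ≤ min{1,(1−p₀)/p₁}.
  lower = (p₁ − p₀)/p₁ = 0.389 / 0.711 ≈ 0.5471
  upper = min{1, (1 − p₀)/p₁} = 0.678 / 0.711 ≈ 0.9536

0.547 ≤ PN ≤ 0.954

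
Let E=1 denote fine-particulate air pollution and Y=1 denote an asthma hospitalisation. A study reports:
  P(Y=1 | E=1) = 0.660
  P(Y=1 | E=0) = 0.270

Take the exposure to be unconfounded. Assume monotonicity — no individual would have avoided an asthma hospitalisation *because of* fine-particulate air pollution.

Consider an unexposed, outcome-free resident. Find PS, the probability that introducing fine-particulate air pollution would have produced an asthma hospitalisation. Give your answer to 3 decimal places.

Let p₁ = 0.66, p₀ = 0.27.
Under exogeneity and monotonicity, PS = (p₁ − p₀) / (1 − p₀).
PS = (0.66 − 0.27) / (1 − 0.27) = 0.39 / 0.73 ≈ 0.5342

PS ≈ 0.534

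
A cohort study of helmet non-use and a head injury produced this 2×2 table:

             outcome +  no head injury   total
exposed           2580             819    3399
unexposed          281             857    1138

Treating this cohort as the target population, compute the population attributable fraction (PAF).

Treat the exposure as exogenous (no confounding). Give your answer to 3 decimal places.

PAF ≈ 0.608

p₁ = P(outcome | exposed) = 2580/3399 = 0.75905
p₀ = P(outcome | unexposed) = 281/1138 = 0.24692
Exposure prevalence π = 3399/4537 = 0.74917; overall risk P(Y=1) = 0.63059.
Under exogeneity, PAF = [P(Y=1) − p₀]/P(Y=1).
PAF = (0.63059 − 0.24692) / 0.63059 ≈ 0.6084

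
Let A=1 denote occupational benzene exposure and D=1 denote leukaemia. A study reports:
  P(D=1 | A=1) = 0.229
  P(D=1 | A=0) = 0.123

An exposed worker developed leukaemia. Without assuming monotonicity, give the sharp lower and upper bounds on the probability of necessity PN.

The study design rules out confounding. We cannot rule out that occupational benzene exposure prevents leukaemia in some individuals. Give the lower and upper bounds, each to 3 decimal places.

0.463 ≤ PN ≤ 1.000

Let p₁ = 0.229, p₀ = 0.123.
Under exogeneity alone the bounds on PN are max{0,(p₁−p₀)/p₁} ≤ PN ≤ min{1,(1−p₀)/p₁}.
  lower = (p₁ − p₀)/p₁ = 0.106 / 0.229 ≈ 0.4629
  upper = min{1, (1 − p₀)/p₁} = 0.877 / 0.229 ≈ 3.8297 → capped at 1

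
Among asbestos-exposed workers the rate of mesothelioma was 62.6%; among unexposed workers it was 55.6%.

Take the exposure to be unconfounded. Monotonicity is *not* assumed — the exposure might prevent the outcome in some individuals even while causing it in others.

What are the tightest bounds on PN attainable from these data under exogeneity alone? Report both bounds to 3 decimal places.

0.112 ≤ PN ≤ 0.709

p₁ = 0.626, p₀ = 0.556.
Under exogeneity alone the bounds on PN are max{0,(p₁−p₀)/p₁} ≤ PN ≤ min{1,(1−p₀)/p₁}.
  lower = (p₁ − p₀)/p₁ = 0.07 / 0.626 ≈ 0.1118
  upper = min{1, (1 − p₀)/p₁} = 0.444 / 0.626 ≈ 0.7093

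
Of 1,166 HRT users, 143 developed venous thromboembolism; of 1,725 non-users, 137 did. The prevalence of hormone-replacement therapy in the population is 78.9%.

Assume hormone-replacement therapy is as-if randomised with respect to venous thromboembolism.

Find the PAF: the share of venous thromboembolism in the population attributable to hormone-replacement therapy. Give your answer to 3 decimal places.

PAF ≈ 0.300

p₁ = P(outcome | exposed) = 143/1166 = 0.12264
p₀ = P(outcome | unexposed) = 137/1725 = 0.07942
Overall risk P(Y=1) = π·p₁ + (1−π)·p₀ = 0.789×0.12264 + 0.211×0.07942 = 0.11352.
Under exogeneity, PAF = [P(Y=1) − p₀] / P(Y=1).
PAF = (0.11352 − 0.07942) / 0.11352 ≈ 0.3004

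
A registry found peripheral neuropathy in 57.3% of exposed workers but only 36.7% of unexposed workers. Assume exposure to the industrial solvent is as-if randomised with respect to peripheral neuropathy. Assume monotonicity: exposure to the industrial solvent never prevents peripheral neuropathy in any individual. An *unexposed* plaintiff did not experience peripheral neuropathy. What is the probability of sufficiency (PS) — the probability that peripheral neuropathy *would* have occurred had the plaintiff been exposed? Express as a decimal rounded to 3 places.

PS ≈ 0.325

p₁ = 0.573, p₀ = 0.367.
Under exogeneity and monotonicity, PS = (p₁ − p₀) / (1 − p₀).
PS = (0.573 − 0.367) / (1 − 0.367) = 0.206 / 0.633 ≈ 0.3254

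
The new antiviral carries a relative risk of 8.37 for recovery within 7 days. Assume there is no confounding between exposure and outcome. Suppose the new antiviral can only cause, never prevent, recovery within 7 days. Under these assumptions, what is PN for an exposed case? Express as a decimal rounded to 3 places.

Under exogeneity and monotonicity, PN = (RR − 1) / RR = 1 − 1/RR.
PN = (8.37 − 1) / 8.37 = 7.37 / 8.37 ≈ 0.8805

PN ≈ 0.881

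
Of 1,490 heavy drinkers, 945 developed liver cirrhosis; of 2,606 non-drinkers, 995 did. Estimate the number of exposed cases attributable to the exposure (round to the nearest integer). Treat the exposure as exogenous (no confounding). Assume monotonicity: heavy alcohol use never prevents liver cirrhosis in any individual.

p₁ = P(outcome | exposed) = 945/1490 = 0.63423
p₀ = P(outcome | unexposed) = 995/2606 = 0.38181
PN = (p₁ − p₀)/p₁ = (0.63423 − 0.38181) / 0.63423 ≈ 0.39799.
Attributable cases ≈ PN × (exposed cases) = 0.39799 × 945 ≈ 376.10.

about 376 cases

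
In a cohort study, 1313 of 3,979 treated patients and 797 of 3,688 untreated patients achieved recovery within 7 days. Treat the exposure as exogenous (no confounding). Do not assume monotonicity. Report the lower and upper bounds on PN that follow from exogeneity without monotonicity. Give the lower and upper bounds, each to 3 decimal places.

0.345 ≤ PN ≤ 1.000

p₁ = P(outcome | exposed) = 1313/3979 = 0.32998
p₀ = P(outcome | unexposed) = 797/3688 = 0.21611
Under exogeneity alone the bounds on PN are max{0,(p₁−p₀)/p₁} ≤ PN ≤ min{1,(1−p₀)/p₁}.
  lower = (p₁ − p₀)/p₁ = 0.11388 / 0.32998 ≈ 0.3451
  upper = min{1, (1 − p₀)/p₁} = 0.78389 / 0.32998 ≈ 2.3756 → capped at 1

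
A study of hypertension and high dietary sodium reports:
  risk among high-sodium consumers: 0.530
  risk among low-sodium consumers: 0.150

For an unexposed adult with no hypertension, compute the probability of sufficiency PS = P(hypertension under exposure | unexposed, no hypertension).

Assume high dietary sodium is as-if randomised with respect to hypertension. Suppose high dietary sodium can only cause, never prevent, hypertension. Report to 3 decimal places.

PS ≈ 0.447

Let p₁ = 0.53, p₀ = 0.15.
Under exogeneity and monotonicity, PS = (p₁ − p₀) / (1 − p₀).
PS = (0.53 − 0.15) / (1 − 0.15) = 0.38 / 0.85 ≈ 0.4471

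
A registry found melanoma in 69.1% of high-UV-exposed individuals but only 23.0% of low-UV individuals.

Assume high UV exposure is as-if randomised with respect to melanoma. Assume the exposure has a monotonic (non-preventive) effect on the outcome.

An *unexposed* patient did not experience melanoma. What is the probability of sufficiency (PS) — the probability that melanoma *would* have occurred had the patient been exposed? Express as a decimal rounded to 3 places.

p₁ = 0.691, p₀ = 0.23.
Under exogeneity and monotonicity, PS = (p₁ − p₀) / (1 − p₀).
PS = (0.691 − 0.23) / (1 − 0.23) = 0.461 / 0.77 ≈ 0.5987

PS ≈ 0.599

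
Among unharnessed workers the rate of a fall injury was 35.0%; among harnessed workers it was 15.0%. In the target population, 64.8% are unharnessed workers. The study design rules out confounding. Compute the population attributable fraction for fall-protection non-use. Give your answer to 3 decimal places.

p₁ = 0.35, p₀ = 0.15.
Overall risk P(Y=1) = π·p₁ + (1−π)·p₀ = 0.648×0.35 + 0.352×0.15 = 0.2796.
Under exogeneity, PAF = [P(Y=1) − p₀] / P(Y=1).
PAF = (0.2796 − 0.15) / 0.2796 ≈ 0.4635

PAF ≈ 0.464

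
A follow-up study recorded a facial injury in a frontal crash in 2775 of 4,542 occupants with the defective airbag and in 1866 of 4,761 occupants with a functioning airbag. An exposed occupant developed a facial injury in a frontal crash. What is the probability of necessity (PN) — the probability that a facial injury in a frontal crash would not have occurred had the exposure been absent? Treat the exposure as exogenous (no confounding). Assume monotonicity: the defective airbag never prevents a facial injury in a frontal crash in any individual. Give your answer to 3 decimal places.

PN ≈ 0.358

p₁ = P(outcome | exposed) = 2775/4542 = 0.61096
p₀ = P(outcome | unexposed) = 1866/4761 = 0.39193
Under exogeneity and monotonicity, PN = (p₁ − p₀) / p₁.
PN = (0.61096 − 0.39193) / 0.61096 = 0.21903 / 0.61096 ≈ 0.3585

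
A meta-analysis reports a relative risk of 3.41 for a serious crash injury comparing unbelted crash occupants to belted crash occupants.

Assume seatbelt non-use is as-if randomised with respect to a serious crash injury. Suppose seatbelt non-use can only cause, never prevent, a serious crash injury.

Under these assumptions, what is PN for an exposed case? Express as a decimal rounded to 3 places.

Under exogeneity and monotonicity, PN = (RR − 1) / RR = 1 − 1/RR.
PN = (3.41 − 1) / 3.41 = 2.41 / 3.41 ≈ 0.7067

PN ≈ 0.707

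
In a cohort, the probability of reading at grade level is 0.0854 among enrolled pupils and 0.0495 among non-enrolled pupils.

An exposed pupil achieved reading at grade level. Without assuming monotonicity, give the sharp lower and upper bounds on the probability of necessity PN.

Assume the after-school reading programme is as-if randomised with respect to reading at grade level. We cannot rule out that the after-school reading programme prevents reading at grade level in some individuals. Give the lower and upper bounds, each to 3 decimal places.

Let p₁ = 0.0854, p₀ = 0.0495.
Under exogeneity alone the bounds on PN are max{0,(p₁−p₀)/p₁} ≤ PN ≤ min{1,(1−p₀)/p₁}.
  lower = (p₁ − p₀)/p₁ = 0.0359 / 0.0854 ≈ 0.4204
  upper = min{1, (1 − p₀)/p₁} = 0.9505 / 0.0854 ≈ 11.1300 → capped at 1

0.420 ≤ PN ≤ 1.000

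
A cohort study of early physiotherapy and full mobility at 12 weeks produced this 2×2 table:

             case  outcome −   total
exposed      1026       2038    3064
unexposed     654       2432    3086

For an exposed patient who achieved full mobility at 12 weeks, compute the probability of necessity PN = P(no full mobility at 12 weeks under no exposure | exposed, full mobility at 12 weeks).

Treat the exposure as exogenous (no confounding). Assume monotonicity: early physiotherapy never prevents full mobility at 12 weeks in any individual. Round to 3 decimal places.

PN ≈ 0.367

p₁ = P(outcome | exposed) = 1026/3064 = 0.33486
p₀ = P(outcome | unexposed) = 654/3086 = 0.21192
Under exogeneity and monotonicity, PN = (p₁ − p₀) / p₁.
PN = (0.33486 − 0.21192) / 0.33486 = 0.12293 / 0.33486 ≈ 0.3671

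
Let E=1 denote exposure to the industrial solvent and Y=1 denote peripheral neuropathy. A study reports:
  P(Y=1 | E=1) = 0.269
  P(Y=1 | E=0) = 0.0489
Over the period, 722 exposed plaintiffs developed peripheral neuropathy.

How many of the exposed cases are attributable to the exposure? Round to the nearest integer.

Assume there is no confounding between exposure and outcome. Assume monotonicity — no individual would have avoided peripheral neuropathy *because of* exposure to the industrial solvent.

about 591 cases

Let p₁ = 0.269, p₀ = 0.0489.
PN = (p₁ − p₀)/p₁ = (0.269 − 0.0489) / 0.269 ≈ 0.81822.
Attributable cases ≈ PN × (exposed cases) = 0.81822 × 722 ≈ 590.75.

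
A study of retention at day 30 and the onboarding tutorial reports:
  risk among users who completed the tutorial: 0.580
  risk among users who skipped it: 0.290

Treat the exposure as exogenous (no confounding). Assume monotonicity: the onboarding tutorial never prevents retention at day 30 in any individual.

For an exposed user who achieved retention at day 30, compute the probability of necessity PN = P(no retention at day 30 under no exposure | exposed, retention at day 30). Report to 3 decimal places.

Let p₁ = 0.58, p₀ = 0.29.
Under exogeneity and monotonicity, PN = (p₁ − p₀) / p₁.
PN = (0.58 − 0.29) / 0.58 = 0.29 / 0.58 ≈ 0.5000

PN ≈ 0.500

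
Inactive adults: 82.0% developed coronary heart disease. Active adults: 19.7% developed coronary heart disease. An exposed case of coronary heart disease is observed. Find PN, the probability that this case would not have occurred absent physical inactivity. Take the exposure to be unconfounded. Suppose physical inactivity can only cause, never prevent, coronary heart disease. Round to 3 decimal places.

p₁ = 0.82, p₀ = 0.197.
Under exogeneity and monotonicity, PN = (p₁ − p₀) / p₁.
PN = (0.82 − 0.197) / 0.82 = 0.623 / 0.82 ≈ 0.7598

PN ≈ 0.760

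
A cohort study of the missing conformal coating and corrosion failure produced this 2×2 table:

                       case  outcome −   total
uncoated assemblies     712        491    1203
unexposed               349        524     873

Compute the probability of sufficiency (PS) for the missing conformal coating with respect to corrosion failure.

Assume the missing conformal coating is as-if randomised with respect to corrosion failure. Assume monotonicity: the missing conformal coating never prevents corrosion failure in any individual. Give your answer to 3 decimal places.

p₁ = P(outcome | exposed) = 712/1203 = 0.59185
p₀ = P(outcome | unexposed) = 349/873 = 0.39977
Under exogeneity and monotonicity, PS = (p₁ − p₀) / (1 − p₀).
PS = (0.59185 − 0.39977) / (1 − 0.39977) = 0.19208 / 0.60023 ≈ 0.3200

PS ≈ 0.320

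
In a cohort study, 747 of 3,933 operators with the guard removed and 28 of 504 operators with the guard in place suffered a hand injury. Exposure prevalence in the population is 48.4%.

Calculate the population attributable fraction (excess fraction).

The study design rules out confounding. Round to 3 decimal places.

PAF ≈ 0.539

p₁ = P(outcome | exposed) = 747/3933 = 0.18993
p₀ = P(outcome | unexposed) = 28/504 = 0.055556
Overall risk P(Y=1) = π·p₁ + (1−π)·p₀ = 0.484×0.18993 + 0.516×0.055556 = 0.12059.
Under exogeneity, PAF = [P(Y=1) − p₀] / P(Y=1).
PAF = (0.12059 − 0.055556) / 0.12059 ≈ 0.5393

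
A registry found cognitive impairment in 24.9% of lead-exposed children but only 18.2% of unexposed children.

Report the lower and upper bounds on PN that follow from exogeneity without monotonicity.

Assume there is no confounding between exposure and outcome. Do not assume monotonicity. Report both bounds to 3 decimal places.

0.269 ≤ PN ≤ 1.000

p₁ = 0.249, p₀ = 0.182.
Under exogeneity alone the bounds on PN are max{0,(p₁−p₀)/p₁} ≤ PN ≤ min{1,(1−p₀)/p₁}.
  lower = (p₁ − p₀)/p₁ = 0.067 / 0.249 ≈ 0.2691
  upper = min{1, (1 − p₀)/p₁} = 0.818 / 0.249 ≈ 3.2851 → capped at 1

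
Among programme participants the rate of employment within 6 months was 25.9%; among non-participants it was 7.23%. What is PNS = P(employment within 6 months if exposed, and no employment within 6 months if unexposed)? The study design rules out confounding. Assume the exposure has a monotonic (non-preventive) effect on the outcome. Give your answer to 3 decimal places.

p₁ = 0.259, p₀ = 0.0723.
Under exogeneity and monotonicity, PNS = p₁ − p₀.
PNS = 0.259 − 0.0723 = 0.1867

PNS ≈ 0.187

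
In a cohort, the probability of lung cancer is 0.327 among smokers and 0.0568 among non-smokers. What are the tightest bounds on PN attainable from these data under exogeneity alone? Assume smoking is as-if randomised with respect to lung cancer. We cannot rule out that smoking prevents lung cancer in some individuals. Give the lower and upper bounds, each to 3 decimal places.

Let p₁ = 0.327, p₀ = 0.0568.
Under exogeneity alone the bounds on PN are max{0,(p₁−p₀)/p₁} ≤ PN ≤ min{1,(1−p₀)/p₁}.
  lower = (p₁ − p₀)/p₁ = 0.2702 / 0.327 ≈ 0.8263
  upper = min{1, (1 − p₀)/p₁} = 0.9432 / 0.327 ≈ 2.8844 → capped at 1

0.826 ≤ PN ≤ 1.000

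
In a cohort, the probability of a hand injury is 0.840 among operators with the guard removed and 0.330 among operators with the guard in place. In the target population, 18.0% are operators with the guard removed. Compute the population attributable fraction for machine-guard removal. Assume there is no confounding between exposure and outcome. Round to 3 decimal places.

Let p₁ = 0.84, p₀ = 0.33.
Overall risk P(Y=1) = π·p₁ + (1−π)·p₀ = 0.18×0.84 + 0.82×0.33 = 0.4218.
Under exogeneity, PAF = [P(Y=1) − p₀] / P(Y=1).
PAF = (0.4218 − 0.33) / 0.4218 ≈ 0.2176

PAF ≈ 0.218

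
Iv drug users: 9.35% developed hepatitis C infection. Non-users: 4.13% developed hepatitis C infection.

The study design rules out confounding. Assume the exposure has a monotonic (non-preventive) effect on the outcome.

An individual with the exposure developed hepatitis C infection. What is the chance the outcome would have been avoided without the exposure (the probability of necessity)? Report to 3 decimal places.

PN ≈ 0.558

p₁ = 0.0935, p₀ = 0.0413.
Under exogeneity and monotonicity, PN = (p₁ − p₀) / p₁.
PN = (0.0935 − 0.0413) / 0.0935 = 0.0522 / 0.0935 ≈ 0.5583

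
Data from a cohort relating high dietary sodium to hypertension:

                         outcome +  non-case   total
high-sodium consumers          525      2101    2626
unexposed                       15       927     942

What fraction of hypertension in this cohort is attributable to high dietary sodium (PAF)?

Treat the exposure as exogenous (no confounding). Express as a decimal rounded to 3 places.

p₁ = P(outcome | exposed) = 525/2626 = 0.19992
p₀ = P(outcome | unexposed) = 15/942 = 0.015924
Exposure prevalence π = 2626/3568 = 0.73599; overall risk P(Y=1) = 0.15135.
Under exogeneity, PAF = [P(Y=1) − p₀]/P(Y=1).
PAF = (0.15135 − 0.015924) / 0.15135 ≈ 0.8948

PAF ≈ 0.895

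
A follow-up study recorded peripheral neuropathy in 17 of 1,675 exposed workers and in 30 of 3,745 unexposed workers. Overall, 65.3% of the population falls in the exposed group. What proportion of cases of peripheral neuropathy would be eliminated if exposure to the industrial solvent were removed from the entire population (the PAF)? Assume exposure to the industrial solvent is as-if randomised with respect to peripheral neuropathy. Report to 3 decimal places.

p₁ = P(outcome | exposed) = 17/1675 = 0.010149
p₀ = P(outcome | unexposed) = 30/3745 = 0.0080107
Overall risk P(Y=1) = π·p₁ + (1−π)·p₀ = 0.653×0.010149 + 0.347×0.0080107 = 0.0094072.
Under exogeneity, PAF = [P(Y=1) − p₀] / P(Y=1).
PAF = (0.0094072 − 0.0080107) / 0.0094072 ≈ 0.1484

PAF ≈ 0.148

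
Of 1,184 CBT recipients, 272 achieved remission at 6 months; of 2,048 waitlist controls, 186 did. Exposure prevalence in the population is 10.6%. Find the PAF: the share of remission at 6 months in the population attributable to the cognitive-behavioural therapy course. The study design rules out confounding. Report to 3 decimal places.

PAF ≈ 0.140

p₁ = P(outcome | exposed) = 272/1184 = 0.22973
p₀ = P(outcome | unexposed) = 186/2048 = 0.09082
Overall risk P(Y=1) = π·p₁ + (1−π)·p₀ = 0.106×0.22973 + 0.894×0.09082 = 0.10554.
Under exogeneity, PAF = [P(Y=1) − p₀] / P(Y=1).
PAF = (0.10554 − 0.09082) / 0.10554 ≈ 0.1395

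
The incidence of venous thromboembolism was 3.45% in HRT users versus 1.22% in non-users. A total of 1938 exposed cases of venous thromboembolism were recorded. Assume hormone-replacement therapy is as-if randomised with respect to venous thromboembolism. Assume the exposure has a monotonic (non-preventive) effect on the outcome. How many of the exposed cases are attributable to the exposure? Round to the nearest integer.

p₁ = 0.0345, p₀ = 0.0122.
PN = (p₁ − p₀)/p₁ = (0.0345 − 0.0122) / 0.0345 ≈ 0.64638.
Attributable cases ≈ PN × (exposed cases) = 0.64638 × 1938 ≈ 1252.68.

about 1253 cases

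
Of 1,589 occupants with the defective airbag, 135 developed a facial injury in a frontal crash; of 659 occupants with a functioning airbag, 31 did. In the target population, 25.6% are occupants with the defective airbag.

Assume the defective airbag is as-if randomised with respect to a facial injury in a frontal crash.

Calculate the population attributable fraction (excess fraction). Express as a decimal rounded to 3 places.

p₁ = P(outcome | exposed) = 135/1589 = 0.084959
p₀ = P(outcome | unexposed) = 31/659 = 0.047041
Overall risk P(Y=1) = π·p₁ + (1−π)·p₀ = 0.256×0.084959 + 0.744×0.047041 = 0.056748.
Under exogeneity, PAF = [P(Y=1) − p₀] / P(Y=1).
PAF = (0.056748 − 0.047041) / 0.056748 ≈ 0.1711

PAF ≈ 0.171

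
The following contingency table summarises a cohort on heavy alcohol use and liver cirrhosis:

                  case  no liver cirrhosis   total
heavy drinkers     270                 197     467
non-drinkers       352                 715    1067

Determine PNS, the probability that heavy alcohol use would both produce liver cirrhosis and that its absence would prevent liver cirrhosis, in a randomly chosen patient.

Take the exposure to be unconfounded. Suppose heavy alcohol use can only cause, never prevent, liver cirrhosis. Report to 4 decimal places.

p₁ = P(outcome | exposed) = 270/467 = 0.57816
p₀ = P(outcome | unexposed) = 352/1067 = 0.3299
Under exogeneity and monotonicity, PNS = p₁ − p₀.
PNS = 0.57816 − 0.3299 = 0.24826

PNS ≈ 0.2483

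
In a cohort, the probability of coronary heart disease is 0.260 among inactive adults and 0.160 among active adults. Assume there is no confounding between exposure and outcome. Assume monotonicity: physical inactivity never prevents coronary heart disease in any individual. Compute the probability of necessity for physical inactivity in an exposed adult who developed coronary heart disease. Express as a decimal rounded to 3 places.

PN ≈ 0.385

Let p₁ = 0.26, p₀ = 0.16.
Under exogeneity and monotonicity, PN = (p₁ − p₀) / p₁.
PN = (0.26 − 0.16) / 0.26 = 0.1 / 0.26 ≈ 0.3846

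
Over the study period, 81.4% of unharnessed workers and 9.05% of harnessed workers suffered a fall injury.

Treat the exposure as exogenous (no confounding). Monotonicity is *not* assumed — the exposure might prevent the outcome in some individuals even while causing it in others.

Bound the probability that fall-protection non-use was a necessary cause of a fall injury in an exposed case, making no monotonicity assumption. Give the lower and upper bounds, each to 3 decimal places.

p₁ = 0.814, p₀ = 0.0905.
Under exogeneity alone the bounds on PN are max{0,(p₁−p₀)/p₁} ≤ PN ≤ min{1,(1−p₀)/p₁}.
  lower = (p₁ − p₀)/p₁ = 0.7235 / 0.814 ≈ 0.8888
  upper = min{1, (1 − p₀)/p₁} = 0.9095 / 0.814 ≈ 1.1173 → capped at 1

0.889 ≤ PN ≤ 1.000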